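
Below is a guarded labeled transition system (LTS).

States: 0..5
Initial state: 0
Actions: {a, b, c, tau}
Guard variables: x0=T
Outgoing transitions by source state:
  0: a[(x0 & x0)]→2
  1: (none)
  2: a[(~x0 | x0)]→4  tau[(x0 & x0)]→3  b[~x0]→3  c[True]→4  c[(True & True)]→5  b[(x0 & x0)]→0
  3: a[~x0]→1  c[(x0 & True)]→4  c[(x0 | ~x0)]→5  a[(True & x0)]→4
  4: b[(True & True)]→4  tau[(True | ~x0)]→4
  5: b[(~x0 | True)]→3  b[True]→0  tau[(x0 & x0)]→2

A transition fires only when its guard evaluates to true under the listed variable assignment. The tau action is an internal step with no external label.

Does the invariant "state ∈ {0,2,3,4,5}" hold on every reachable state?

Inv-set: {0,2,3,4,5}
Reach set: {0,2,3,4,5}
  0: ok
  2: ok
  3: ok
  4: ok
  5: ok

Answer: INVARIANT HOLDS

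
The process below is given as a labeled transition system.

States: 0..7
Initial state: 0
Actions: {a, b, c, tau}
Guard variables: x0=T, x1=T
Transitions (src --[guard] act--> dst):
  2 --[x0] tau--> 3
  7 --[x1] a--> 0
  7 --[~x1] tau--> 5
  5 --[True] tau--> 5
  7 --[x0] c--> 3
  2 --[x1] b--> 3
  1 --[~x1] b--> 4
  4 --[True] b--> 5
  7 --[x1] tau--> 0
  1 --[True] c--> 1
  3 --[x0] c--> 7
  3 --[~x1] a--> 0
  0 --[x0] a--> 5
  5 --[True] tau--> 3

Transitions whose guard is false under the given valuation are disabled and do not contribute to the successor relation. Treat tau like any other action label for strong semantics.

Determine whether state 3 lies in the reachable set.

Answer: REACHABLE

Trace:
11 transition(s) survive guard evaluation.
depth 0: {0}
depth 1: {5}  cumulative {0,5}
depth 2: {3}  cumulative {0,3,5}
depth 3: {7}  cumulative {0,3,5,7}
R = {0,3,5,7}
Path to 3: a·tau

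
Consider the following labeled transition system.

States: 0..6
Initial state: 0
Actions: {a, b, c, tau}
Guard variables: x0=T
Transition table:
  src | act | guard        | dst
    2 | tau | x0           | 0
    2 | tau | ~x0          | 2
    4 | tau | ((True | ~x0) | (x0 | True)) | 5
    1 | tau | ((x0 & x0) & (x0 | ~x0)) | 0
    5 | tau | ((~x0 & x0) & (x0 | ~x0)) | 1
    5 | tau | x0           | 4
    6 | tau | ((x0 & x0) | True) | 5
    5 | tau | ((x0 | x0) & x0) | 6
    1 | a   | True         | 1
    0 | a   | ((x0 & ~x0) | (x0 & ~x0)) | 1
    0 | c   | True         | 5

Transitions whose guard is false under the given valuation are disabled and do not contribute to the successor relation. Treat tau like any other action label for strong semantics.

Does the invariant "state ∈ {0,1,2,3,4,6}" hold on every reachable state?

Inv-set: {0,1,2,3,4,6}
R = {0,4,5,6}
  0: safe
  4: safe
  5: ✗ unsafe
  6: safe
witness against invariant: c → 5

Answer: INVARIANT VIOLATED at state 5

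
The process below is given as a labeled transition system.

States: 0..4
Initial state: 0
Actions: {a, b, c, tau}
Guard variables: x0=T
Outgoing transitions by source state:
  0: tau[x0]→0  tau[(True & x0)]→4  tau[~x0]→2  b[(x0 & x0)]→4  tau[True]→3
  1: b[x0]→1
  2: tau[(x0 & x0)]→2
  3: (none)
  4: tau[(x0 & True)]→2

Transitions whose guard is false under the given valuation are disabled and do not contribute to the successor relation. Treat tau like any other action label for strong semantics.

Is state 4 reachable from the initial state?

7 transition(s) survive guard evaluation.
depth 0: {0}
depth 1: {3,4}  total {0,3,4}
depth 2: {2}  total {0,2,3,4}
R = {0,2,3,4}
trace reaching 4: tau

Answer: REACHABLE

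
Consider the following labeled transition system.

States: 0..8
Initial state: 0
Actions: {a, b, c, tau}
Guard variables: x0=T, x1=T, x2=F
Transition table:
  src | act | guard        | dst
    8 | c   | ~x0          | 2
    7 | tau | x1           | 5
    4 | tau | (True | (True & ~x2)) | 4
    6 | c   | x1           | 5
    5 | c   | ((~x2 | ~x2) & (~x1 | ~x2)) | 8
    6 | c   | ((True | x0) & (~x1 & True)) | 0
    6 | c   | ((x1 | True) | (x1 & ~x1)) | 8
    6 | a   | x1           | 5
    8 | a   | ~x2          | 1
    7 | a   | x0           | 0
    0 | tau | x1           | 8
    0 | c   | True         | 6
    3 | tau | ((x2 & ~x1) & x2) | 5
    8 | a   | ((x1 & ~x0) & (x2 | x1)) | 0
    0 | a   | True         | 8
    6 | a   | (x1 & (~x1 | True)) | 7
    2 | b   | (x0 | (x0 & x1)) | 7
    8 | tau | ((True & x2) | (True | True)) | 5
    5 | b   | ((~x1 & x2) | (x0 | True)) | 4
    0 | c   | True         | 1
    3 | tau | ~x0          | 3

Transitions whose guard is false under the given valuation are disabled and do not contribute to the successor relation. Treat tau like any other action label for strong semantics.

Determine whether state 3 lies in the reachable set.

Answer: UNREACHABLE

Analysis:
16 transition(s) survive guard evaluation.
L0 = {0}
L1 = {1,6,8}  total {0,1,6,8}
L2 = {5,7}  total {0,1,5,6,7,8}
L3 = {4}  total {0,1,4,5,6,7,8}
Reachable = {0,1,4,5,6,7,8}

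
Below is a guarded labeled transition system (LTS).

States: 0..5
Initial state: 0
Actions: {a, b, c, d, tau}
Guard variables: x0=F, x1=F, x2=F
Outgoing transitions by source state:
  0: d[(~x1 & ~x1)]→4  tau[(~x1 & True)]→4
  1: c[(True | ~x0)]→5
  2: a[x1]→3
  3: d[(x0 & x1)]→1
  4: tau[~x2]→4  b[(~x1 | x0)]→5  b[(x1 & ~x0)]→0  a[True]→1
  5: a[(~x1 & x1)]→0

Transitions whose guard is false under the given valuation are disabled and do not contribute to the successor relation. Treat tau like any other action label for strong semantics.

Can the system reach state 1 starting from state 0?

Answer: REACHABLE

Analysis:
After dropping false guards: 6 live edges.
Layer 0: {0}
Layer 1: {4}  total {0,4}
Layer 2: {1,5}  total {0,1,4,5}
Reach set: {0,1,4,5}
trace reaching 1: d·a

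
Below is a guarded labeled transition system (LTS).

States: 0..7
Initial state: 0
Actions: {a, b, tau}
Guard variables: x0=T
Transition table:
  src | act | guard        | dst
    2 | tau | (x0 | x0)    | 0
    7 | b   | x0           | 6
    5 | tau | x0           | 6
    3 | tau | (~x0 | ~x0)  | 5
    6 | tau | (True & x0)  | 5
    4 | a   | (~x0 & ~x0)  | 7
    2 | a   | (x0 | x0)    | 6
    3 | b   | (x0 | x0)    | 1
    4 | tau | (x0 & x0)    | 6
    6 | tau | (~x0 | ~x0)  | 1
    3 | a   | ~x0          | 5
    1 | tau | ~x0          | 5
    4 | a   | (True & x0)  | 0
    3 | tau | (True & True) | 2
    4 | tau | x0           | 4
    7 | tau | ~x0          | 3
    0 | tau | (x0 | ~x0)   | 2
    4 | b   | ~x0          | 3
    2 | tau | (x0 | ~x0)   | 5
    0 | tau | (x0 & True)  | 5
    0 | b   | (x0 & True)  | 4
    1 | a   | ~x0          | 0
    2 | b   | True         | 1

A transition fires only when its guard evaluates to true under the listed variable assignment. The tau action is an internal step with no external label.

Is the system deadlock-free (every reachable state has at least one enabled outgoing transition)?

Reachable = {0,1,2,4,5,6}
  0: b→4  tau→2  tau→5  [deg 3]
  1: ∅  [deadlock]
  2: a→6  b→1  tau→0  tau→5  [deg 4]
  4: a→0  tau→4  tau→6  [deg 3]
  5: tau→6  [deg 1]
  6: tau→5  [deg 1]
witness 1: tau·b

Answer: DEADLOCK at state 1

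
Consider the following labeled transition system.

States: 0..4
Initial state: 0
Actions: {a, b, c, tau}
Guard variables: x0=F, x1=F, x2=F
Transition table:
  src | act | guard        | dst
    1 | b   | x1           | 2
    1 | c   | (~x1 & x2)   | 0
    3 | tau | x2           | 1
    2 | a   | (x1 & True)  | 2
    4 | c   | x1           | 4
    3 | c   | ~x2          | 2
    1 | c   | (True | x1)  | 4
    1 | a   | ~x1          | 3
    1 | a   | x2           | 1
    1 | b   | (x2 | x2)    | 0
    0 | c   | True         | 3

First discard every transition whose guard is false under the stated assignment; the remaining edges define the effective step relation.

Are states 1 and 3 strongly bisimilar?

Answer: NOT BISIMILAR

Working:
Compute ~ classes (split until stable):
  round 0: {{0,1,2,3,4}}
  round 1: {{0,3},{1},{2,4}}
  round 2: {{0},{1},{2,4},{3}}
Fixed point at round 3; 4 class(es).
[1]={1}  [3]={3}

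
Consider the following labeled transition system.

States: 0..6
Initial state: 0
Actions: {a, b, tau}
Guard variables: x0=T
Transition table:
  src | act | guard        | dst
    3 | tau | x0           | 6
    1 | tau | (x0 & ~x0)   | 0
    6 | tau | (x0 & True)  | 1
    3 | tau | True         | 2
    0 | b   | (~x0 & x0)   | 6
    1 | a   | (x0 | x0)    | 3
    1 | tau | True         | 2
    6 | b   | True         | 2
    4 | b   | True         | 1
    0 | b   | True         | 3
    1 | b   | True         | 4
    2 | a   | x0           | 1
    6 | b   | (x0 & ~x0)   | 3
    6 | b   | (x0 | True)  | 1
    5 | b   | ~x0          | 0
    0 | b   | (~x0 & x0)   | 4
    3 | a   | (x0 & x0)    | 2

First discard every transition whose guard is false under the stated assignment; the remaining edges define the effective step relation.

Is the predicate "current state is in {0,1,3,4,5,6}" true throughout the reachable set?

Answer: INVARIANT VIOLATED at state 2

Analysis:
Allowed set {0,1,3,4,5,6}
Reachable = {0,1,2,3,4,6}
  0: ✓
  1: ✓
  2: ✗ unsafe
  3: ✓
  4: ✓
  6: ✓
reach 2 via b·tau — violates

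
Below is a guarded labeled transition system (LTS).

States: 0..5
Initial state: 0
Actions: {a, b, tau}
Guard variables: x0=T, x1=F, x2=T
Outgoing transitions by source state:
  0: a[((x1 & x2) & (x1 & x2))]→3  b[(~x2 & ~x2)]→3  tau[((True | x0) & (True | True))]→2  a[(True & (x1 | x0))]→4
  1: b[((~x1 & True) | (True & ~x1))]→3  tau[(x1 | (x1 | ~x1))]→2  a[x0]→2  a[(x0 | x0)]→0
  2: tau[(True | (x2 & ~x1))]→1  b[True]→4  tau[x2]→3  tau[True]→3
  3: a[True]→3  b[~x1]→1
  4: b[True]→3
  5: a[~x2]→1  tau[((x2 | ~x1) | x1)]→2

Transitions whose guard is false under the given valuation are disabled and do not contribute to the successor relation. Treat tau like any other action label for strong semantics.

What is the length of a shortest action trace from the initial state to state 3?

Answer: 2

Working:
Layered search for 3:
  L0 = {0}
  L1 = {2,4}
  L2 = {1,3}
depth(3)=2, e.g. a·b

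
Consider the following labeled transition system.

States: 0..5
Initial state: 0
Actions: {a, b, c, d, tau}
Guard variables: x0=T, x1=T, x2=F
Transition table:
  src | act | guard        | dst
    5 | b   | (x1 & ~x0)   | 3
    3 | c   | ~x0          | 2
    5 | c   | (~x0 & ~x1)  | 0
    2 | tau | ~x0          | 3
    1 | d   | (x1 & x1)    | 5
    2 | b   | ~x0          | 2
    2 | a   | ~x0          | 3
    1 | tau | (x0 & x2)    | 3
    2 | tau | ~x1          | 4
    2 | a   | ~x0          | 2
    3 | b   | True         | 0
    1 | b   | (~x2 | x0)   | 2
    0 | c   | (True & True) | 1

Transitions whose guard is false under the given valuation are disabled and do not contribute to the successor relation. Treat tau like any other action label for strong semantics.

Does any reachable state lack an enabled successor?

Reach set: {0,1,2,5}
  0: c→1  [1 out]
  1: b→2  d→5  [2 out]
  2: ∅  [STUCK]
  5: ∅  [STUCK]
witness 2: c·b

Answer: DEADLOCK at state 2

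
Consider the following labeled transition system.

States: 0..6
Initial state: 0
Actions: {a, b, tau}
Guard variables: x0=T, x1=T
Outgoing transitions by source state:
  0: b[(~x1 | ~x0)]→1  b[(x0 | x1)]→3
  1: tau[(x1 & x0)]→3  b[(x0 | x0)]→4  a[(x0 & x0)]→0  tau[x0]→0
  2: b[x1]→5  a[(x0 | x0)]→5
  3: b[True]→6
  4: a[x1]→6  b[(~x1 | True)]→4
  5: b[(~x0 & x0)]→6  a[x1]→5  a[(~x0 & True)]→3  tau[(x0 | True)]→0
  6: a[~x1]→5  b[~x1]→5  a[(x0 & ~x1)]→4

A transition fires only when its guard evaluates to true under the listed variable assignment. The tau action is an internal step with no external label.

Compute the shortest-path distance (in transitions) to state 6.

Answer: 2

Working:
Layered search for 6:
  depth 0: {0}
  depth 1: {3}
  depth 2: {6}
first hit 6 at d=2 via b·b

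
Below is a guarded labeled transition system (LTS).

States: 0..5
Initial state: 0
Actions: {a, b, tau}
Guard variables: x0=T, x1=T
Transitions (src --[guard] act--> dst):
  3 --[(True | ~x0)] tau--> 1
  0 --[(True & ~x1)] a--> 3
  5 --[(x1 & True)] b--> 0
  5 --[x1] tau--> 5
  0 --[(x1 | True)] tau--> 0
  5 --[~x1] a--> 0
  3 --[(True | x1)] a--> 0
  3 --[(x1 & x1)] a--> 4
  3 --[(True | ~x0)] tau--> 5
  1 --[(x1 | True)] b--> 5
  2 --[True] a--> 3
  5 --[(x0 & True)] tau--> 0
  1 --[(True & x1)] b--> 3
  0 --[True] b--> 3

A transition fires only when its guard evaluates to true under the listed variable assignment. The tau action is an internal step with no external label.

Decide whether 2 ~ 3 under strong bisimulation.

Answer: NOT BISIMILAR

Working:
Compute ~ classes (split until stable):
  round 0: {{0,1,2,3,4,5}}
  round 1: {{0,5},{1},{2},{3},{4}}
  round 2: {{0},{1},{2},{3},{4},{5}}
6 equivalence class(es) (converged in 3)
2∈{2}, 3∈{3}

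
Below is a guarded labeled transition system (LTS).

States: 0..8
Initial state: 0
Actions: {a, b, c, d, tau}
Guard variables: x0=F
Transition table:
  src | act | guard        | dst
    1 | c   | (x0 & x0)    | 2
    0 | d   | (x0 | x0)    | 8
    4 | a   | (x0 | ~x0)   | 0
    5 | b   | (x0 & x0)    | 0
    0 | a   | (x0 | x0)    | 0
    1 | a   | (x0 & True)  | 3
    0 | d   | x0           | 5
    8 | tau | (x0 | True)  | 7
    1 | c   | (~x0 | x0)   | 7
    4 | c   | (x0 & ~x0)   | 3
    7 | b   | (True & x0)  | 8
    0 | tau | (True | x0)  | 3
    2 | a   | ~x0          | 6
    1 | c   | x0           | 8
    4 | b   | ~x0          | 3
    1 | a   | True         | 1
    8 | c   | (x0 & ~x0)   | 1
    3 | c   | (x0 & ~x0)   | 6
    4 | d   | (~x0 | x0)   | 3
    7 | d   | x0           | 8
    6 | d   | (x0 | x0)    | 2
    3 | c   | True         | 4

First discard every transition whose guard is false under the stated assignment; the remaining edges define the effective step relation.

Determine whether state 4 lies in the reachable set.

Answer: REACHABLE

Working:
After dropping false guards: 9 live edges.
Layer 0: {0}
Layer 1: {3}  total {0,3}
Layer 2: {4}  total {0,3,4}
Reachable = {0,3,4}
Path to 4: tau·c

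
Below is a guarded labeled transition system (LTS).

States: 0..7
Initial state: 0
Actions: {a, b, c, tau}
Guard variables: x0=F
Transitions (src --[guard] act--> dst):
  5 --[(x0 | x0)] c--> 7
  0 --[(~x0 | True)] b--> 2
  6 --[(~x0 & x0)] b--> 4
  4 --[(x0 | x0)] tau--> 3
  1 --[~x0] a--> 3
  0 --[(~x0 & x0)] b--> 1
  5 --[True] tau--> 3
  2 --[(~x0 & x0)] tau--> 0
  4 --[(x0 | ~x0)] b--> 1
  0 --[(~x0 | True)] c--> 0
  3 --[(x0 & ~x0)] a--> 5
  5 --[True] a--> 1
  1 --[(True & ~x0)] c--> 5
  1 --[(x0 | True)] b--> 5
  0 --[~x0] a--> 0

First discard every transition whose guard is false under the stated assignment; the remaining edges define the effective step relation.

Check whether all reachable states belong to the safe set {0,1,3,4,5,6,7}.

Answer: INVARIANT VIOLATED at state 2

Trace:
Allowed set {0,1,3,4,5,6,7}
Reachable = {0,2}
  0: ok
  2: outside
reach 2 via b — violates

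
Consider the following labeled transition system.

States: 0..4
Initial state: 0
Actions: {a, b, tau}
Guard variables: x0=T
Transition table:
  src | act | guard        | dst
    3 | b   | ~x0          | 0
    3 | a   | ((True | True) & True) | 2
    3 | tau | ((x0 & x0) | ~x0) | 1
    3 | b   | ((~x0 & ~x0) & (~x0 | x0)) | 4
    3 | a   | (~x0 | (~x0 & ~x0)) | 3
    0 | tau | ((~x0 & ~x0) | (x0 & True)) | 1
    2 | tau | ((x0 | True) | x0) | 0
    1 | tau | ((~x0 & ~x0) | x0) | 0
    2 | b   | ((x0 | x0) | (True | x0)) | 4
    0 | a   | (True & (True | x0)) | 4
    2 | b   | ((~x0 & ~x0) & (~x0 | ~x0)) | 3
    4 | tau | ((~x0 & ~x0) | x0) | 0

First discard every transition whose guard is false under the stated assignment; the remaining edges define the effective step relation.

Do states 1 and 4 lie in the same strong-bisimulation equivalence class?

Bisimulation quotient by refinement:
  P[0] = {{0,1,2,3,4}}
  P[1] = {{0,3},{1,4},{2}}
  P[2] = {{0},{1,4},{2},{3}}
Fixed point at round 3; 4 class(es).
class of 1: {1,4}; class of 4: {1,4}

Answer: BISIMILAR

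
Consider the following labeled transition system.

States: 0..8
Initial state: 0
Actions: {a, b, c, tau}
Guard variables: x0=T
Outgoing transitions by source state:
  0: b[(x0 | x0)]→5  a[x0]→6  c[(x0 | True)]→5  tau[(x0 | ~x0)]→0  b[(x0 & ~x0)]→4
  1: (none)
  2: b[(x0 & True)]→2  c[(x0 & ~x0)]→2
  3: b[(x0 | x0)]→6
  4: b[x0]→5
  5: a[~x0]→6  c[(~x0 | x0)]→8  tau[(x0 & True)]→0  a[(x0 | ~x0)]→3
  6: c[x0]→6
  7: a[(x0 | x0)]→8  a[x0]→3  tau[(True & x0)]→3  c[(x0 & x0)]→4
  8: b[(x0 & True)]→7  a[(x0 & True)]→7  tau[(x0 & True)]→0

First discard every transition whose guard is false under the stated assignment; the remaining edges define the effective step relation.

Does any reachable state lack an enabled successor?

Answer: DEADLOCK-FREE

Analysis:
Reachable = {0,3,4,5,6,7,8}
  0: a→6  b→5  c→5  tau→0  [4 out]
  3: b→6  [1 out]
  4: b→5  [1 out]
  5: a→3  c→8  tau→0  [3 out]
  6: c→6  [1 out]
  7: a→3  a→8  c→4  tau→3  [4 out]
  8: a→7  b→7  tau→0  [3 out]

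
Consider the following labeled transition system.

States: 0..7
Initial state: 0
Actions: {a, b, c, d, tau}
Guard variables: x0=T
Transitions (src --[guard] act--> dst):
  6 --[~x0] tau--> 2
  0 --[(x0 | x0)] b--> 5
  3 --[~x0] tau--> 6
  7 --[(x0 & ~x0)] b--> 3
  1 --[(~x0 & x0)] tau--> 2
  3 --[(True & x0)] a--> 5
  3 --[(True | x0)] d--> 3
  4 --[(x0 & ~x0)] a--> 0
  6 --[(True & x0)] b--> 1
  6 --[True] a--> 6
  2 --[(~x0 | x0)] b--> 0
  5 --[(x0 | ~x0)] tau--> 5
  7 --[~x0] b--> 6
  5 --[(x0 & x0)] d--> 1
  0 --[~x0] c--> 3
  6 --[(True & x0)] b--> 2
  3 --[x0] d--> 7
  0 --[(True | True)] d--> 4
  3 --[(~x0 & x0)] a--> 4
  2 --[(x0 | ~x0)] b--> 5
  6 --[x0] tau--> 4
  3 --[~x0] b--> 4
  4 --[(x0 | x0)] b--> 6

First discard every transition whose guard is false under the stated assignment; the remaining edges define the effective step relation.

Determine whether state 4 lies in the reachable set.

After dropping false guards: 14 live edges.
depth 0: {0}
depth 1: {4,5}  cumulative {0,4,5}
depth 2: {1,6}  cumulative {0,1,4,5,6}
depth 3: {2}  cumulative {0,1,2,4,5,6}
Reach set: {0,1,2,4,5,6}
Path to 4: d

Answer: REACHABLE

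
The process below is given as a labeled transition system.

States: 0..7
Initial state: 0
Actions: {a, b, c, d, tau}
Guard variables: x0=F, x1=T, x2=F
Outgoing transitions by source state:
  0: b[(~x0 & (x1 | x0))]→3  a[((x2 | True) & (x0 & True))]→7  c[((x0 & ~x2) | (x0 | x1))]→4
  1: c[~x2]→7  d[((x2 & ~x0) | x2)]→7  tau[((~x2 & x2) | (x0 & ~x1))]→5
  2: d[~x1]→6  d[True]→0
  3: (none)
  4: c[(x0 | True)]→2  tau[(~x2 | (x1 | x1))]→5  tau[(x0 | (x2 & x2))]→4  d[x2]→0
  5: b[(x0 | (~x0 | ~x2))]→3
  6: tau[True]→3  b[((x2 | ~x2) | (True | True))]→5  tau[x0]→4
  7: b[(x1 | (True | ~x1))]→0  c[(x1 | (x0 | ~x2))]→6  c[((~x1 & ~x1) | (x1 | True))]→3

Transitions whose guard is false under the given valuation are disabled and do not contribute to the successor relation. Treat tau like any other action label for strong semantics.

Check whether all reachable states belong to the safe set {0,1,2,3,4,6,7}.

Inv-set: {0,1,2,3,4,6,7}
R = {0,2,3,4,5}
  0: ok
  2: ok
  3: ok
  4: ok
  5: VIOLATES
reach 5 via c·tau — violates

Answer: INVARIANT VIOLATED at state 5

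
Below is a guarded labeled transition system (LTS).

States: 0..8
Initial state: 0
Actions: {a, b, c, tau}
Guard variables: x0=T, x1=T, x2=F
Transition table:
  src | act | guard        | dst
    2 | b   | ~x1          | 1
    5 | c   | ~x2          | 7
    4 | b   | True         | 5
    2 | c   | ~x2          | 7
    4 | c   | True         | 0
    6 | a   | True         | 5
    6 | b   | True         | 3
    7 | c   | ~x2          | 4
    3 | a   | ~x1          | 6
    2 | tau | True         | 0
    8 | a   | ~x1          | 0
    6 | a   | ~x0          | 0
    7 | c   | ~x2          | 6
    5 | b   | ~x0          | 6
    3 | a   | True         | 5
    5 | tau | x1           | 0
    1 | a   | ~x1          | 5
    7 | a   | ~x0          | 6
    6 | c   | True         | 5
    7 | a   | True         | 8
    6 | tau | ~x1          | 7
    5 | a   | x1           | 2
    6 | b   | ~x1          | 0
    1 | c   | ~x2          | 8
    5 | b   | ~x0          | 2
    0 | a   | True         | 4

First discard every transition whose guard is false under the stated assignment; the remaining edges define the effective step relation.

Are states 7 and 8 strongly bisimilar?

Refine partition for ~:
  P[0] = {{0,1,2,3,4,5,6,7,8}}
  P[1] = {{0,3},{1},{2},{4},{5},{6},{7},{8}}
  P[2] = {{0},{1},{2},{3},{4},{5},{6},{7},{8}}
Fixed point at round 3; 9 class(es).
7∈{7}, 8∈{8}

Answer: NOT BISIMILAR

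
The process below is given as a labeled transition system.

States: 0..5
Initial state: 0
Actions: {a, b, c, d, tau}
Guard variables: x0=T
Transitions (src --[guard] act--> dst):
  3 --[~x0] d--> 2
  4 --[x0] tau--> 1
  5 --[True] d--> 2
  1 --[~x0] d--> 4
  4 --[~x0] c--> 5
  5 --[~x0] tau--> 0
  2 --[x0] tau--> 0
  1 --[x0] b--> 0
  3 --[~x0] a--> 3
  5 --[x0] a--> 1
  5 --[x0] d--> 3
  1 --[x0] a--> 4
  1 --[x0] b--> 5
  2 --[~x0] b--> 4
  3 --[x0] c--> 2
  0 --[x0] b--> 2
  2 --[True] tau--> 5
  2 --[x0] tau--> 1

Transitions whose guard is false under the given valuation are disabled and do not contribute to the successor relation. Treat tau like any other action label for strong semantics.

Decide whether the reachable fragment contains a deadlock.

Answer: DEADLOCK-FREE

Analysis:
R = {0,1,2,3,4,5}
  0: b→2  [1 out]
  1: a→4  b→0  b→5  [3 out]
  2: tau→0  tau→1  tau→5  [3 out]
  3: c→2  [1 out]
  4: tau→1  [1 out]
  5: a→1  d→2  d→3  [3 out]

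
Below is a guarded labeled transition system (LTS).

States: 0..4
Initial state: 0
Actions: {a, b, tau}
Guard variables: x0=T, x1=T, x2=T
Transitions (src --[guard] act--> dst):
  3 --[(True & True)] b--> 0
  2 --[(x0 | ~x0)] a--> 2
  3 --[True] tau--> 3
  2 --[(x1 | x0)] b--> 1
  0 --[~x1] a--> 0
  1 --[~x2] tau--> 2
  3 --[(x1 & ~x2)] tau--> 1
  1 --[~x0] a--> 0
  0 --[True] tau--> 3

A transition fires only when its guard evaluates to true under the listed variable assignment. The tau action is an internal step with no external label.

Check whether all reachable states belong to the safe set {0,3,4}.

Answer: INVARIANT HOLDS

Analysis:
Allowed set {0,3,4}
Reach set: {0,3}
  0: ok
  3: ok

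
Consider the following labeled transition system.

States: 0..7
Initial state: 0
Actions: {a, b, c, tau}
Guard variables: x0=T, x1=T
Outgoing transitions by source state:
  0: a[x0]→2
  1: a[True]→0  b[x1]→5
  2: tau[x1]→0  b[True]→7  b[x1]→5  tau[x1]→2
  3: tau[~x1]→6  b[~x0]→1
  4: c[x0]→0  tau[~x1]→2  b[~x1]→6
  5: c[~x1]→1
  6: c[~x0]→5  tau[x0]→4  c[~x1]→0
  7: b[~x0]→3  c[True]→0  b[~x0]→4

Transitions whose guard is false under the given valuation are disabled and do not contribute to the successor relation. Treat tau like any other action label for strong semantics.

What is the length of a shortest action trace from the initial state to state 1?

Layered search for 1:
  L0 = {0}
  L1 = {2}
  L2 = {5,7}
1 never appears.

Answer: UNREACHABLE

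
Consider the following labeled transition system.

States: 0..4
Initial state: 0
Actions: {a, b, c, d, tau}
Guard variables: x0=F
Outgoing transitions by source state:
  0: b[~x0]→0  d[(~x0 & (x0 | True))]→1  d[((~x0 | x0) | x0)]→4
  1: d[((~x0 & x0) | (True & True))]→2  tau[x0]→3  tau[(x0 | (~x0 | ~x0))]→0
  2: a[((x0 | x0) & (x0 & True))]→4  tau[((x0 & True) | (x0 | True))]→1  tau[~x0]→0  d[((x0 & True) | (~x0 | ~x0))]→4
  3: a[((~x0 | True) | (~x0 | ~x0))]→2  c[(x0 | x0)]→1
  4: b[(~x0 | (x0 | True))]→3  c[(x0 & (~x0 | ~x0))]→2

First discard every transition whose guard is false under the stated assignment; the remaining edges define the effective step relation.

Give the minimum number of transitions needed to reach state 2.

Answer: 2

Analysis:
BFS to 2:
  L0 = {0}
  L1 = {1,4}
  L2 = {2,3}
depth(2)=2, e.g. d·d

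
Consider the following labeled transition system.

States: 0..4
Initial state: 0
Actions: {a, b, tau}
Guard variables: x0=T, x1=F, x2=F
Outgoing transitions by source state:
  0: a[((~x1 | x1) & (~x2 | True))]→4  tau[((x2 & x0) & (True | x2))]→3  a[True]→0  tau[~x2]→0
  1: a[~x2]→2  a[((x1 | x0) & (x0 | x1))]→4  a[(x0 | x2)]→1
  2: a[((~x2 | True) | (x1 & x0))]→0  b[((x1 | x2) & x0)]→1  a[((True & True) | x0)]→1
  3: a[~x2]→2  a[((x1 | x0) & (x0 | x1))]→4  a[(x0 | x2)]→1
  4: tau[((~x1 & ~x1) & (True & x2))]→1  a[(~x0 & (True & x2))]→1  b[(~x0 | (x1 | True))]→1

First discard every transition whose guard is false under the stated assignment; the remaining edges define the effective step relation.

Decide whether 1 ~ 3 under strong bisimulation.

Bisimulation quotient by refinement:
  π0 = {{0,1,2,3,4}}
  π1 = {{0},{1,2,3},{4}}
  π2 = {{0},{1,3},{2},{4}}
stable after 3 split(s): 4 block(s)
1∈{1,3}, 3∈{1,3}

Answer: BISIMILAR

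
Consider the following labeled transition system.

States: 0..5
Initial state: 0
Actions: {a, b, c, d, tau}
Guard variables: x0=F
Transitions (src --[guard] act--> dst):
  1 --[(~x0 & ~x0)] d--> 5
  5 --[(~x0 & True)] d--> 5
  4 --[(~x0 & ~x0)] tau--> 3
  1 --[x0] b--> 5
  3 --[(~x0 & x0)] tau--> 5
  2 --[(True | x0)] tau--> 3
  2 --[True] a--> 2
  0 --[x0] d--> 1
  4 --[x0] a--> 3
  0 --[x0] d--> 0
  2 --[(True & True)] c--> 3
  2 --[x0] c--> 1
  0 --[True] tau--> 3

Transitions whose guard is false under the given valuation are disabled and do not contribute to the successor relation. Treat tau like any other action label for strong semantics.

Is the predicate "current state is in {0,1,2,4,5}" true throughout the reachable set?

Answer: INVARIANT VIOLATED at state 3

Analysis:
Inv-set: {0,1,2,4,5}
Reach set: {0,3}
  0: ok
  3: outside
witness against invariant: tau → 3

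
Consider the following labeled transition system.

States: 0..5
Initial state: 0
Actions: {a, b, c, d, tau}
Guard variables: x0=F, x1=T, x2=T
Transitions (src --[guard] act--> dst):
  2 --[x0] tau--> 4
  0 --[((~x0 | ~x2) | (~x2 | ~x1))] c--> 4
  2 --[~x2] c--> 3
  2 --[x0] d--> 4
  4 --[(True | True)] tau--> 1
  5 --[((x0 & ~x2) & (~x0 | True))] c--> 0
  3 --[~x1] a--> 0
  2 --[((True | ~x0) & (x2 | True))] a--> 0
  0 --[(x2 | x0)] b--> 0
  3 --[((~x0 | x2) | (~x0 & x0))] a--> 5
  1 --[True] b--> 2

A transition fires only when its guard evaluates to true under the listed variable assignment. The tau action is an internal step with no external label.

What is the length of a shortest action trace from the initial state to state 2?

Answer: 3

Working:
Layered search for 2:
  depth 0: {0}
  depth 1: {4}
  depth 2: {1}
  depth 3: {2}
first hit 2 at d=3 via c·tau·b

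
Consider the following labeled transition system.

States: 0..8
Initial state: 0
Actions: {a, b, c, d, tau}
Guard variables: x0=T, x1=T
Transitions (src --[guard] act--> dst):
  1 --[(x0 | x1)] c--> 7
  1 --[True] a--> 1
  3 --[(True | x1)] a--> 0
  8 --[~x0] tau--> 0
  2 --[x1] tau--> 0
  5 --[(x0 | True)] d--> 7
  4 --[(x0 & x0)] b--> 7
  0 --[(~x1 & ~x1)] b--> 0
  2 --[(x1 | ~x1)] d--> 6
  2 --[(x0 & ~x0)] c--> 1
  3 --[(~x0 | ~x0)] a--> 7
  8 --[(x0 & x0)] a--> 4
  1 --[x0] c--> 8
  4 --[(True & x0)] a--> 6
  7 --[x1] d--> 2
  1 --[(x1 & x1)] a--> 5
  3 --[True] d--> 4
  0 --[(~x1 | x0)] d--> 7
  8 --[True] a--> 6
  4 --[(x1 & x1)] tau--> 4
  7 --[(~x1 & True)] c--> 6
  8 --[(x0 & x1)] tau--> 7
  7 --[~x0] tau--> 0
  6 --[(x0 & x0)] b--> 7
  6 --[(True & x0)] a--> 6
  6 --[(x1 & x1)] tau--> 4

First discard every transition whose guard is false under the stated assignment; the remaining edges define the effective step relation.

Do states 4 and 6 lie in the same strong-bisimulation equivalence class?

Refine partition for ~:
  P[0] = {{0,1,2,3,4,5,6,7,8}}
  P[1] = {{0,5,7},{1},{2},{3},{4,6},{8}}
  P[2] = {{0,5},{1},{2},{3},{4,6},{7},{8}}
Fixed point at round 3; 7 class(es).
4∈{4,6}, 6∈{4,6}

Answer: BISIMILAR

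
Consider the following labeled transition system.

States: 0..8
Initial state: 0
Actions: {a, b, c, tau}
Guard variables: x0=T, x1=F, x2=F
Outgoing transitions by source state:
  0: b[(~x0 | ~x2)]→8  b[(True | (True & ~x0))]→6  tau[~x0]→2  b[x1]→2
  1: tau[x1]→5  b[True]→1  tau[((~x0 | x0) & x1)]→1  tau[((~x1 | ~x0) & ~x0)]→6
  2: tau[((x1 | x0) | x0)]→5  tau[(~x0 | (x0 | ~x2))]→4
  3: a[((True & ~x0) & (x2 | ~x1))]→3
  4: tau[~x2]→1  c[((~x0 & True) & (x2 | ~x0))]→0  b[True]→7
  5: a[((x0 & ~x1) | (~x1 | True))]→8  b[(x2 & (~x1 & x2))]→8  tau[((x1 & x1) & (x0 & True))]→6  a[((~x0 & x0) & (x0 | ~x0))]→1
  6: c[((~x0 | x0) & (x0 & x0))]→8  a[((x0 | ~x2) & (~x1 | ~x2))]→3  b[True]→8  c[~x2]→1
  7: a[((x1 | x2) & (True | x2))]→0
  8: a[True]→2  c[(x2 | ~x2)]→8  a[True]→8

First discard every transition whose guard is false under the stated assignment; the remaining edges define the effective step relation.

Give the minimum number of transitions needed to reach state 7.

Answer: 4

Trace:
Layered search for 7:
  Layer 0: {0}
  Layer 1: {6,8}
  Layer 2: {1,2,3}
  Layer 3: {4,5}
  Layer 4: {7}
first hit 7 at d=4 via b·a·tau·b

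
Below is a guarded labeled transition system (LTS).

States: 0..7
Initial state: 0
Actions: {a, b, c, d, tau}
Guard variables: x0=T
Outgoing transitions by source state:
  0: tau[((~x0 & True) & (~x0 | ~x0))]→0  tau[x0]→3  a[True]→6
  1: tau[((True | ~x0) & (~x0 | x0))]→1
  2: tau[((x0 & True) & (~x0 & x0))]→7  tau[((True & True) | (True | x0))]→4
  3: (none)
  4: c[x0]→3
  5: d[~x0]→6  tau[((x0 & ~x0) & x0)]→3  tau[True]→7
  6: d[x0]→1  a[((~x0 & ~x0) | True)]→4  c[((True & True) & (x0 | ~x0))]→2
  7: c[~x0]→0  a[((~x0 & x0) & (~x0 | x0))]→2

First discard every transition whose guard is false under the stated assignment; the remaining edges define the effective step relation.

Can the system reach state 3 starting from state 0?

Guard filter leaves 9 enabled edge(s).
L0 = {0}
L1 = {3,6}  cumulative {0,3,6}
L2 = {1,2,4}  cumulative {0,1,2,3,4,6}
R = {0,1,2,3,4,6}
witness 3: tau

Answer: REACHABLE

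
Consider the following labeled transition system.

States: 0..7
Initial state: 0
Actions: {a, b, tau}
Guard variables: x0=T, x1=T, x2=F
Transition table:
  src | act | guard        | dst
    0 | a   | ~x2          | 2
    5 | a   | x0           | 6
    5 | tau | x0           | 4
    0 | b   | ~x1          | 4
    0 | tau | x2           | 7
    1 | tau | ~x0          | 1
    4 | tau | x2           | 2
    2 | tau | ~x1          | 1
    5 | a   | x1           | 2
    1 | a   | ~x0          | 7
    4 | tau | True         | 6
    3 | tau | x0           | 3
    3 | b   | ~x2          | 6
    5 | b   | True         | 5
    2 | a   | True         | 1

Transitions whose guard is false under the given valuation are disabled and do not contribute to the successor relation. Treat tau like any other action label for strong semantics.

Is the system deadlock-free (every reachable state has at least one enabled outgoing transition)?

Answer: DEADLOCK at state 1

Trace:
R = {0,1,2}
  0: a→2  [1 out]
  1: ∅  [STUCK]
  2: a→1  [1 out]
witness 1: a·a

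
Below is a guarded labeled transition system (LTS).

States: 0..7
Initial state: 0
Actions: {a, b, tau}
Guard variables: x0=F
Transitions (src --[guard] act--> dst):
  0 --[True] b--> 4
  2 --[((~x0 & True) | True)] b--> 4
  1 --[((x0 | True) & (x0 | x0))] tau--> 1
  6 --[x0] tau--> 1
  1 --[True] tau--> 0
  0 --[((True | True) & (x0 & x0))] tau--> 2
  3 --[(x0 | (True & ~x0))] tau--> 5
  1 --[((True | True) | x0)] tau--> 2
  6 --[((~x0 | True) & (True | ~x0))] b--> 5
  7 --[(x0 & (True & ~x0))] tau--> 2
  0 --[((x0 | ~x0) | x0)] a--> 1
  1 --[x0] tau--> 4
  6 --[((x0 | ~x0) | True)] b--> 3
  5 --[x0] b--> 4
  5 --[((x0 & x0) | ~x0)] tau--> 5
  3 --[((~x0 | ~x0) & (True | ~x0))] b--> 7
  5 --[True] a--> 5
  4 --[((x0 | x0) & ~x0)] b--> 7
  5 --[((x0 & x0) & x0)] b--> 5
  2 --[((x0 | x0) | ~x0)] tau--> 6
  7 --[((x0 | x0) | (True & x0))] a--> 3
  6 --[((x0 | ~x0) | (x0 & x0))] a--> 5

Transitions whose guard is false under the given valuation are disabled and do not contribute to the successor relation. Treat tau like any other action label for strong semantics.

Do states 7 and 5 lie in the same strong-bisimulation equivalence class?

Answer: NOT BISIMILAR

Trace:
Bisimulation quotient by refinement:
  round 0: {{0,1,2,3,4,5,6,7}}
  round 1: {{0,6},{1},{2,3},{4,7},{5}}
  round 2: {{0},{1},{2},{3},{4,7},{5},{6}}
7 equivalence class(es) (converged in 3)
class of 7: {4,7}; class of 5: {5}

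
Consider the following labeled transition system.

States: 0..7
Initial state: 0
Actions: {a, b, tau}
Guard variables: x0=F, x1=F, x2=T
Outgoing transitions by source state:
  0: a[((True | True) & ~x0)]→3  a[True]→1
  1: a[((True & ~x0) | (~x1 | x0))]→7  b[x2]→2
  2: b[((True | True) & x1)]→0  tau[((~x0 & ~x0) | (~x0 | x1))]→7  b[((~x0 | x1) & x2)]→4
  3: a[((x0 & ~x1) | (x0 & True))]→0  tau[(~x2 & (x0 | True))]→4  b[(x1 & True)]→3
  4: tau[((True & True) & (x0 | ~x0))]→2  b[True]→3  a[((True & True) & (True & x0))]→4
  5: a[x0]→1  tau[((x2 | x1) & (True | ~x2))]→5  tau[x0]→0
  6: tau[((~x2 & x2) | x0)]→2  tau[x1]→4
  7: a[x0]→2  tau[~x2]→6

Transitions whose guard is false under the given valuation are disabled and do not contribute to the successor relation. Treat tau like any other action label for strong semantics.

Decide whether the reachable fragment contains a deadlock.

Answer: DEADLOCK at state 3

Trace:
Reachable = {0,1,2,3,4,7}
  0: a→1  a→3  [2 out]
  1: a→7  b→2  [2 out]
  2: b→4  tau→7  [2 out]
  3: ∅  [deadlock]
  4: b→3  tau→2  [2 out]
  7: ∅  [deadlock]
trace reaching 3: a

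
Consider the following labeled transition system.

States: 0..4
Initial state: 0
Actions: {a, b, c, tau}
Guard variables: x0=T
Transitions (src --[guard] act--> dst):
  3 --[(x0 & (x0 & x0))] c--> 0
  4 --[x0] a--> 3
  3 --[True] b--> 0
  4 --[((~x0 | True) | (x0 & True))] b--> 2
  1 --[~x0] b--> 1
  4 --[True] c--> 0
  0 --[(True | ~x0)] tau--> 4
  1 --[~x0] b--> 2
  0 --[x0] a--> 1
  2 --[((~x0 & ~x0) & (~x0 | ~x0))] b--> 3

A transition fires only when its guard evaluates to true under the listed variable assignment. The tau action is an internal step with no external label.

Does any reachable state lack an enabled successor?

Reachable = {0,1,2,3,4}
  0: a→1  tau→4  [2 out]
  1: ∅  [deadlock]
  2: ∅  [deadlock]
  3: b→0  c→0  [2 out]
  4: a→3  b→2  c→0  [3 out]
Path to 1: a

Answer: DEADLOCK at state 1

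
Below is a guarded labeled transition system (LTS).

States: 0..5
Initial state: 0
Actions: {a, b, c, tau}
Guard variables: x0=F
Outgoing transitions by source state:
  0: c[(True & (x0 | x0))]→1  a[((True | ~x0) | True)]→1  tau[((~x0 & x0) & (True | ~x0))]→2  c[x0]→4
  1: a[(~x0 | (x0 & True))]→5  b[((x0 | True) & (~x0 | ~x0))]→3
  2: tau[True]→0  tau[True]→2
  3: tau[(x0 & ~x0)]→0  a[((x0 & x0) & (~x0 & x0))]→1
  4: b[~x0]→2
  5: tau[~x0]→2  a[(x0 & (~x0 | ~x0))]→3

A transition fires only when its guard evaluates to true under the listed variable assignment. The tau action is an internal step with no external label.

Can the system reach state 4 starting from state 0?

After dropping false guards: 7 live edges.
L0 = {0}
L1 = {1}  now seen {0,1}
L2 = {3,5}  now seen {0,1,3,5}
L3 = {2}  now seen {0,1,2,3,5}
R = {0,1,2,3,5}

Answer: UNREACHABLE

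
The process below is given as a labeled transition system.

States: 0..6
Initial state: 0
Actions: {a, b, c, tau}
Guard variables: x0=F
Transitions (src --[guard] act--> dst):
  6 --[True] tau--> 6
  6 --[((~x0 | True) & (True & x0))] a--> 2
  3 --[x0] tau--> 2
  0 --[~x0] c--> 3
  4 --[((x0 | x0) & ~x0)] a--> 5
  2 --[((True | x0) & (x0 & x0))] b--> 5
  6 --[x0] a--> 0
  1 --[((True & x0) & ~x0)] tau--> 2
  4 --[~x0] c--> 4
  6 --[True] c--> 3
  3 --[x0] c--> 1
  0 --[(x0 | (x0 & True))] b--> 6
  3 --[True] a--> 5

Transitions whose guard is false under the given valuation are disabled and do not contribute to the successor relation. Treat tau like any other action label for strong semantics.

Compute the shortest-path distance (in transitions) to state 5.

Answer: 2

Analysis:
Breadth-first toward 5:
  L0 = {0}
  L1 = {3}
  L2 = {5}
first hit 5 at d=2 via c·a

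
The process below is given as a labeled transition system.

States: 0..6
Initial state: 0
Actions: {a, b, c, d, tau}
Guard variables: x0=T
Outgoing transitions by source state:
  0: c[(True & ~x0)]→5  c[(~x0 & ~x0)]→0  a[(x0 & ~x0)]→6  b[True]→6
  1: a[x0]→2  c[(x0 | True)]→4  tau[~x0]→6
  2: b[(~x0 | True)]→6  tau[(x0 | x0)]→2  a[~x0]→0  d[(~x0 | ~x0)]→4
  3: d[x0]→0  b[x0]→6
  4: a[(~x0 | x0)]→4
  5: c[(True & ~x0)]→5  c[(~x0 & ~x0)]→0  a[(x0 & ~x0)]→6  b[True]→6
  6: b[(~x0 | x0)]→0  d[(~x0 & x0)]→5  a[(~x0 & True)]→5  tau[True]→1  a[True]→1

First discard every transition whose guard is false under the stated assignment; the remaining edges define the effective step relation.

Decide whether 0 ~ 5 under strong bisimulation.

Answer: BISIMILAR

Trace:
Refine partition for ~:
  π0 = {{0,1,2,3,4,5,6}}
  π1 = {{0,5},{1},{2},{3},{4},{6}}
Fixed point at round 2; 6 class(es).
0∈{0,5}, 5∈{0,5}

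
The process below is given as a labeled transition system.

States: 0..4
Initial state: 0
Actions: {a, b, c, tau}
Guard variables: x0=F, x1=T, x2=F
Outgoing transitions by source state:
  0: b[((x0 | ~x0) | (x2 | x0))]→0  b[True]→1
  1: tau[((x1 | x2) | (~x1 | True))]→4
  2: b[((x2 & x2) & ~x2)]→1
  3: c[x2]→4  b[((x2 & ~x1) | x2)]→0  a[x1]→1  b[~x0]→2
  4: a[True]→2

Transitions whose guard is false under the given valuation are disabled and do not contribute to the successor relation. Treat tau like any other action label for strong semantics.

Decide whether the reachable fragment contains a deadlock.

Answer: DEADLOCK at state 2

Analysis:
Reachable = {0,1,2,4}
  0: b→0  b→1  [deg 2]
  1: tau→4  [deg 1]
  2: ∅  [no exit]
  4: a→2  [deg 1]
witness 2: b·tau·a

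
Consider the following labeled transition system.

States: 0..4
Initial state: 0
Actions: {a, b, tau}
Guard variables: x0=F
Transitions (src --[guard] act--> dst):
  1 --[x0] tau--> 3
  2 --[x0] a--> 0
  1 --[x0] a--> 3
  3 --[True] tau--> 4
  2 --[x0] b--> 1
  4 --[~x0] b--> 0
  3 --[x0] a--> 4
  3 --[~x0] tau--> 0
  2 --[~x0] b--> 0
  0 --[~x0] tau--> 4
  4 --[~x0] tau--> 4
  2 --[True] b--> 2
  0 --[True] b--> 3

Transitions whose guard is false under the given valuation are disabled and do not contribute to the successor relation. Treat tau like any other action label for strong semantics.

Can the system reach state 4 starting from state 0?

After dropping false guards: 8 live edges.
depth 0: {0}
depth 1: {3,4}  cumulative {0,3,4}
Reachable = {0,3,4}
Path to 4: tau

Answer: REACHABLE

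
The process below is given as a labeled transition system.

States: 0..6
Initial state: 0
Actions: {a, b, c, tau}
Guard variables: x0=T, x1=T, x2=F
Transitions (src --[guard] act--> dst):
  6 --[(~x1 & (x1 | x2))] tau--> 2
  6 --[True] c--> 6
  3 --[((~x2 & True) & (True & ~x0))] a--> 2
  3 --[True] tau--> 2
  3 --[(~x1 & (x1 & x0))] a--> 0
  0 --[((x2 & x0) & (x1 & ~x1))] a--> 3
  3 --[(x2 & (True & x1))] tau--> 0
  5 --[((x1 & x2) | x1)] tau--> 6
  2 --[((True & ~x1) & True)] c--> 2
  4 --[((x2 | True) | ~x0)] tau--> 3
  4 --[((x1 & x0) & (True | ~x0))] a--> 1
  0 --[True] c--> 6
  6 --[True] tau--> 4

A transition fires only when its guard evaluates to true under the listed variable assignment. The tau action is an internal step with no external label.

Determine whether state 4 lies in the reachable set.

Answer: REACHABLE

Trace:
7 transition(s) survive guard evaluation.
L0 = {0}
L1 = {6}  now seen {0,6}
L2 = {4}  now seen {0,4,6}
L3 = {1,3}  now seen {0,1,3,4,6}
L4 = {2}  now seen {0,1,2,3,4,6}
Reachable = {0,1,2,3,4,6}
witness 4: c·tau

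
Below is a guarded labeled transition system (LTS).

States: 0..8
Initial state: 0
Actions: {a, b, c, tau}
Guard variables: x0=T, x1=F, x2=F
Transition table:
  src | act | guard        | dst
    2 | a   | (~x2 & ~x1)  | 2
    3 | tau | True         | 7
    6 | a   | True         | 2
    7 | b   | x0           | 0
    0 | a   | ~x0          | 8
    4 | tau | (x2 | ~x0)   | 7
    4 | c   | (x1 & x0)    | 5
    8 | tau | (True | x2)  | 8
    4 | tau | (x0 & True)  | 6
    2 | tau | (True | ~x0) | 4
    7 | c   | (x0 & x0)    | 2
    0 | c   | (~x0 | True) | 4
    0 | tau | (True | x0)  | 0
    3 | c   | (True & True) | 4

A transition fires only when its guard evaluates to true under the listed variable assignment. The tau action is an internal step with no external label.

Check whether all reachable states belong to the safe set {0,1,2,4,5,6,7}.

Allowed set {0,1,2,4,5,6,7}
Reach set: {0,2,4,6}
  0: ✓
  2: ✓
  4: ✓
  6: ✓

Answer: INVARIANT HOLDS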